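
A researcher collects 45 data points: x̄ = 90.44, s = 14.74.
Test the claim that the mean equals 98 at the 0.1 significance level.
One-sample t-test:
H₀: μ = 98
H₁: μ ≠ 98
df = n - 1 = 44
t = (x̄ - μ₀) / (s/√n) = (90.44 - 98) / (14.74/√45) = -3.441
p-value = 0.0013

Since p-value < α = 0.1, we reject H₀.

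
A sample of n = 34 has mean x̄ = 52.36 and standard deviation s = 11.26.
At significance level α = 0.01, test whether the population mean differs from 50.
One-sample t-test:
H₀: μ = 50
H₁: μ ≠ 50
df = n - 1 = 33
t = (x̄ - μ₀) / (s/√n) = (52.36 - 50) / (11.26/√34) = 1.222
p-value = 0.2303

Since p-value > α = 0.01, we fail to reject H₀.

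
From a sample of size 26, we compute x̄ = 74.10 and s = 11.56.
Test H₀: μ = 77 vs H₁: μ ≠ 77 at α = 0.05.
One-sample t-test:
H₀: μ = 77
H₁: μ ≠ 77
df = n - 1 = 25
t = (x̄ - μ₀) / (s/√n) = (74.10 - 77) / (11.56/√26) = -1.279
p-value = 0.2126

Since p-value > α = 0.05, we fail to reject H₀.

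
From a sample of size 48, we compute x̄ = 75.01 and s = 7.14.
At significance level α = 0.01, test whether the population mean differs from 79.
One-sample t-test:
H₀: μ = 79
H₁: μ ≠ 79
df = n - 1 = 47
t = (x̄ - μ₀) / (s/√n) = (75.01 - 79) / (7.14/√48) = -3.872
p-value = 0.0003

Since p-value < α = 0.01, we reject H₀.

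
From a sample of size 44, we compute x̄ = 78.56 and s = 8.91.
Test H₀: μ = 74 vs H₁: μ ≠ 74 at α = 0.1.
One-sample t-test:
H₀: μ = 74
H₁: μ ≠ 74
df = n - 1 = 43
t = (x̄ - μ₀) / (s/√n) = (78.56 - 74) / (8.91/√44) = 3.395
p-value = 0.0015

Since p-value < α = 0.1, we reject H₀.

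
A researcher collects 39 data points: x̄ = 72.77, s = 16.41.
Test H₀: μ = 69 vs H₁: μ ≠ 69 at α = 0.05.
One-sample t-test:
H₀: μ = 69
H₁: μ ≠ 69
df = n - 1 = 38
t = (x̄ - μ₀) / (s/√n) = (72.77 - 69) / (16.41/√39) = 1.435
p-value = 0.1595

Since p-value > α = 0.05, we fail to reject H₀.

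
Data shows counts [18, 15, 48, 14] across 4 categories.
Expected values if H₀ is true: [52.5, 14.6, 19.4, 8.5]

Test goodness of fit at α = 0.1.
Chi-square goodness of fit test:
H₀: observed counts match expected distribution
H₁: observed counts differ from expected distribution
df = k - 1 = 3
χ² = Σ(O - E)²/E
   = (18 - 52.5)²/52.5 + (15 - 14.6)²/14.6 + (48 - 19.4)²/19.4 + (14 - 8.5)²/8.5
   = 22.671 + 0.011 + 42.163 + 3.559
   = 68.40
p-value < 0.0001

Since p-value < α = 0.1, we reject H₀.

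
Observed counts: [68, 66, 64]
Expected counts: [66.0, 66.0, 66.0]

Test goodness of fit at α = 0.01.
Chi-square goodness of fit test:
H₀: observed counts match expected distribution
H₁: observed counts differ from expected distribution
df = k - 1 = 2
χ² = Σ(O - E)²/E
   = (68 - 66.0)²/66.0 + (66 - 66.0)²/66.0 + (64 - 66.0)²/66.0
   = 0.061 + 0.000 + 0.061
   = 0.12
p-value = 0.9412

Since p-value > α = 0.01, we fail to reject H₀.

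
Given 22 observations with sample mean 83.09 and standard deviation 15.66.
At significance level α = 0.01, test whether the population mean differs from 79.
One-sample t-test:
H₀: μ = 79
H₁: μ ≠ 79
df = n - 1 = 21
t = (x̄ - μ₀) / (s/√n) = (83.09 - 79) / (15.66/√22) = 1.225
p-value = 0.2341

Since p-value > α = 0.01, we fail to reject H₀.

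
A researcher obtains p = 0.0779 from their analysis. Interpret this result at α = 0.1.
Since p = 0.0779 < α = 0.1, reject H₀.
There is sufficient evidence to reject the null hypothesis; the result is statistically significant at the 0.1 level.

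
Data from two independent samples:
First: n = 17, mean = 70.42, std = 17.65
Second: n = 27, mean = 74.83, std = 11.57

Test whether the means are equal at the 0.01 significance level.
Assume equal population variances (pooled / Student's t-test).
Student's two-sample t-test (equal variances):
H₀: μ₁ = μ₂
H₁: μ₁ ≠ μ₂
df = n₁ + n₂ - 2 = 42
Pooled variance s_p² = [(n₁-1)s₁² + (n₂-1)s₂²] / (n₁ + n₂ - 2) = [(16)(17.65²) + (26)(11.57²)] / 42 = 201.5440
SE = √(s_p²(1/n₁ + 1/n₂)) = √(201.5440 × (1/17 + 1/27)) = 4.3955
t = (x̄₁ - x̄₂) / SE = (70.42 - 74.83) / 4.3955 = -4.41 / 4.3955 = -1.003
p-value = 0.3215

Since p-value > α = 0.01, we fail to reject H₀.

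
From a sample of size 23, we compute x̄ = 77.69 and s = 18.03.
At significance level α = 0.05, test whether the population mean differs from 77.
One-sample t-test:
H₀: μ = 77
H₁: μ ≠ 77
df = n - 1 = 22
t = (x̄ - μ₀) / (s/√n) = (77.69 - 77) / (18.03/√23) = 0.184
p-value = 0.8561

Since p-value > α = 0.05, we fail to reject H₀.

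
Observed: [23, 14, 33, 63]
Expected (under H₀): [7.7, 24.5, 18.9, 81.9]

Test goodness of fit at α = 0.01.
Chi-square goodness of fit test:
H₀: observed counts match expected distribution
H₁: observed counts differ from expected distribution
df = k - 1 = 3
χ² = Σ(O - E)²/E
   = (23 - 7.7)²/7.7 + (14 - 24.5)²/24.5 + (33 - 18.9)²/18.9 + (63 - 81.9)²/81.9
   = 30.401 + 4.500 + 10.519 + 4.362
   = 49.78
p-value < 0.0001

Since p-value < α = 0.01, we reject H₀.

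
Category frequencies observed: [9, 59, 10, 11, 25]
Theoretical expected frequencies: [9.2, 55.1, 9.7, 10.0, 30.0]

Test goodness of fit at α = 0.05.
Chi-square goodness of fit test:
H₀: observed counts match expected distribution
H₁: observed counts differ from expected distribution
df = k - 1 = 4
χ² = Σ(O - E)²/E
   = (9 - 9.2)²/9.2 + (59 - 55.1)²/55.1 + (10 - 9.7)²/9.7 + (11 - 10.0)²/10.0 + (25 - 30.0)²/30.0
   = 0.004 + 0.276 + 0.009 + 0.100 + 0.833
   = 1.22
p-value = 0.8743

Since p-value > α = 0.05, we fail to reject H₀.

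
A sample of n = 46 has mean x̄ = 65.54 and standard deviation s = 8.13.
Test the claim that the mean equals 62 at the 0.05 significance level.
One-sample t-test:
H₀: μ = 62
H₁: μ ≠ 62
df = n - 1 = 45
t = (x̄ - μ₀) / (s/√n) = (65.54 - 62) / (8.13/√46) = 2.953
p-value = 0.0050

Since p-value < α = 0.05, we reject H₀.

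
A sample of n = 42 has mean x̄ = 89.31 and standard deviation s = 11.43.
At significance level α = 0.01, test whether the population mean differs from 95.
One-sample t-test:
H₀: μ = 95
H₁: μ ≠ 95
df = n - 1 = 41
t = (x̄ - μ₀) / (s/√n) = (89.31 - 95) / (11.43/√42) = -3.226
p-value = 0.0025

Since p-value < α = 0.01, we reject H₀.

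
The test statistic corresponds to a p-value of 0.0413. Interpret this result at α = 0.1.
Since p = 0.0413 < α = 0.1, reject H₀.
There is sufficient evidence to reject the null hypothesis; the result is statistically significant at the 0.1 level.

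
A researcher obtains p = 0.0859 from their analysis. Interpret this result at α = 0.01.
Since p = 0.0859 > α = 0.01, fail to reject H₀.
There is insufficient evidence to reject the null hypothesis; the result is not statistically significant at the 0.01 level.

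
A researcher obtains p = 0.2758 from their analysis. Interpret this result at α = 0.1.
Since p = 0.2758 > α = 0.1, fail to reject H₀.
There is insufficient evidence to reject the null hypothesis; the result is not statistically significant at the 0.1 level.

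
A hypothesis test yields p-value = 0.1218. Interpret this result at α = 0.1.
Since p = 0.1218 > α = 0.1, fail to reject H₀.
There is insufficient evidence to reject the null hypothesis; the result is not statistically significant at the 0.1 level.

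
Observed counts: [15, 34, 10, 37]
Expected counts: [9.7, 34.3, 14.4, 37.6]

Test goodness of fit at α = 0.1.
Chi-square goodness of fit test:
H₀: observed counts match expected distribution
H₁: observed counts differ from expected distribution
df = k - 1 = 3
χ² = Σ(O - E)²/E
   = (15 - 9.7)²/9.7 + (34 - 34.3)²/34.3 + (10 - 14.4)²/14.4 + (37 - 37.6)²/37.6
   = 2.896 + 0.003 + 1.344 + 0.010
   = 4.25
p-value = 0.2355

Since p-value > α = 0.1, we fail to reject H₀.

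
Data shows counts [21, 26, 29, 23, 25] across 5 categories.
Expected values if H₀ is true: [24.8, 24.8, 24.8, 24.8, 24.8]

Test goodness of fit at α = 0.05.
Chi-square goodness of fit test:
H₀: observed counts match expected distribution
H₁: observed counts differ from expected distribution
df = k - 1 = 4
χ² = Σ(O - E)²/E
   = (21 - 24.8)²/24.8 + (26 - 24.8)²/24.8 + (29 - 24.8)²/24.8 + (23 - 24.8)²/24.8 + (25 - 24.8)²/24.8
   = 0.582 + 0.058 + 0.711 + 0.131 + 0.002
   = 1.48
p-value = 0.8295

Since p-value > α = 0.05, we fail to reject H₀.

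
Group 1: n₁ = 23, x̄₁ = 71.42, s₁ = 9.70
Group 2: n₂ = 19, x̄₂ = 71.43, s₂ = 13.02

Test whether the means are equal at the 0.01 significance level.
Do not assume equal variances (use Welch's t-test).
Welch's two-sample t-test:
H₀: μ₁ = μ₂
H₁: μ₁ ≠ μ₂
s₁²/n₁ = 9.70²/23 = 4.0909,  s₂²/n₂ = 13.02²/19 = 8.9221
SE = √(s₁²/n₁ + s₂²/n₂) = √(4.0909 + 8.9221) = 3.6074
df (Welch-Satterthwaite) = (s₁²/n₁ + s₂²/n₂)² / [(s₁²/n₁)²/(n₁-1) + (s₂²/n₂)²/(n₂-1)] ≈ 32.67
t = (x̄₁ - x̄₂) / SE = (71.42 - 71.43) / 3.6074 = -0.01 / 3.6074 = -0.003
p-value = 0.9978

Since p-value > α = 0.01, we fail to reject H₀.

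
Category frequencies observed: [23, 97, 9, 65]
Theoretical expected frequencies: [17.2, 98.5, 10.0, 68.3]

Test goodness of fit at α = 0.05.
Chi-square goodness of fit test:
H₀: observed counts match expected distribution
H₁: observed counts differ from expected distribution
df = k - 1 = 3
χ² = Σ(O - E)²/E
   = (23 - 17.2)²/17.2 + (97 - 98.5)²/98.5 + (9 - 10.0)²/10.0 + (65 - 68.3)²/68.3
   = 1.956 + 0.023 + 0.100 + 0.159
   = 2.24
p-value = 0.5245

Since p-value > α = 0.05, we fail to reject H₀.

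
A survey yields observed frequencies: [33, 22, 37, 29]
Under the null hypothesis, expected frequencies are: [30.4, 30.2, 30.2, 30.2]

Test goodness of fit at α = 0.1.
Chi-square goodness of fit test:
H₀: observed counts match expected distribution
H₁: observed counts differ from expected distribution
df = k - 1 = 3
χ² = Σ(O - E)²/E
   = (33 - 30.4)²/30.4 + (22 - 30.2)²/30.2 + (37 - 30.2)²/30.2 + (29 - 30.2)²/30.2
   = 0.222 + 2.226 + 1.531 + 0.048
   = 4.03
p-value = 0.2585

Since p-value > α = 0.1, we fail to reject H₀.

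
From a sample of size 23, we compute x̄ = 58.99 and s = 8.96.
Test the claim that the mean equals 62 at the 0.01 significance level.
One-sample t-test:
H₀: μ = 62
H₁: μ ≠ 62
df = n - 1 = 22
t = (x̄ - μ₀) / (s/√n) = (58.99 - 62) / (8.96/√23) = -1.611
p-value = 0.1214

Since p-value > α = 0.01, we fail to reject H₀.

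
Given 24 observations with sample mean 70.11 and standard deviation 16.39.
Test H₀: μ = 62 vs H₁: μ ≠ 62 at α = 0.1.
One-sample t-test:
H₀: μ = 62
H₁: μ ≠ 62
df = n - 1 = 23
t = (x̄ - μ₀) / (s/√n) = (70.11 - 62) / (16.39/√24) = 2.424
p-value = 0.0236

Since p-value < α = 0.1, we reject H₀.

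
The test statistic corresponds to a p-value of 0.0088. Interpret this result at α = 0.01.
Since p = 0.0088 < α = 0.01, reject H₀.
There is sufficient evidence to reject the null hypothesis; the result is statistically significant at the 0.01 level.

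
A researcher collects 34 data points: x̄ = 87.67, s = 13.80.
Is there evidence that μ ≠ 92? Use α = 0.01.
One-sample t-test:
H₀: μ = 92
H₁: μ ≠ 92
df = n - 1 = 33
t = (x̄ - μ₀) / (s/√n) = (87.67 - 92) / (13.80/√34) = -1.830
p-value = 0.0764

Since p-value > α = 0.01, we fail to reject H₀.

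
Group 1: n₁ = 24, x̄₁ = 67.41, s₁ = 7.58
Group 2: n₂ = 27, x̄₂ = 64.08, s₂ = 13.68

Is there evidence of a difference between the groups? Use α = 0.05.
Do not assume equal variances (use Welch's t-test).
Welch's two-sample t-test:
H₀: μ₁ = μ₂
H₁: μ₁ ≠ μ₂
s₁²/n₁ = 7.58²/24 = 2.3940,  s₂²/n₂ = 13.68²/27 = 6.9312
SE = √(s₁²/n₁ + s₂²/n₂) = √(2.3940 + 6.9312) = 3.0537
df (Welch-Satterthwaite) = (s₁²/n₁ + s₂²/n₂)² / [(s₁²/n₁)²/(n₁-1) + (s₂²/n₂)²/(n₂-1)] ≈ 41.47
t = (x̄₁ - x̄₂) / SE = (67.41 - 64.08) / 3.0537 = 3.33 / 3.0537 = 1.090
p-value = 0.2818

Since p-value > α = 0.05, we fail to reject H₀.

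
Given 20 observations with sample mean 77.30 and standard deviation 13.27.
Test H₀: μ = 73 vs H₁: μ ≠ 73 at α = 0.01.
One-sample t-test:
H₀: μ = 73
H₁: μ ≠ 73
df = n - 1 = 19
t = (x̄ - μ₀) / (s/√n) = (77.30 - 73) / (13.27/√20) = 1.449
p-value = 0.1636

Since p-value > α = 0.01, we fail to reject H₀.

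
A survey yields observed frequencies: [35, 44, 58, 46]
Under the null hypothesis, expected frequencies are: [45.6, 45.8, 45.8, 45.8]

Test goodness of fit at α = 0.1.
Chi-square goodness of fit test:
H₀: observed counts match expected distribution
H₁: observed counts differ from expected distribution
df = k - 1 = 3
χ² = Σ(O - E)²/E
   = (35 - 45.6)²/45.6 + (44 - 45.8)²/45.8 + (58 - 45.8)²/45.8 + (46 - 45.8)²/45.8
   = 2.464 + 0.071 + 3.250 + 0.001
   = 5.79
p-value = 0.1225

Since p-value > α = 0.1, we fail to reject H₀.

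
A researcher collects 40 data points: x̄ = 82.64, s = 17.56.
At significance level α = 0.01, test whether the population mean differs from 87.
One-sample t-test:
H₀: μ = 87
H₁: μ ≠ 87
df = n - 1 = 39
t = (x̄ - μ₀) / (s/√n) = (82.64 - 87) / (17.56/√40) = -1.570
p-value = 0.1244

Since p-value > α = 0.01, we fail to reject H₀.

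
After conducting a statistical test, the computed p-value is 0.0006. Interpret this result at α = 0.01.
Since p = 0.0006 < α = 0.01, reject H₀.
There is sufficient evidence to reject the null hypothesis; the result is statistically significant at the 0.01 level.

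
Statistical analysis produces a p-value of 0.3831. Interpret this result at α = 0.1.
Since p = 0.3831 > α = 0.1, fail to reject H₀.
There is insufficient evidence to reject the null hypothesis; the result is not statistically significant at the 0.1 level.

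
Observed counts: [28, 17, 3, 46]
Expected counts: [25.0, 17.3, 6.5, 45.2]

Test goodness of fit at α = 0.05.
Chi-square goodness of fit test:
H₀: observed counts match expected distribution
H₁: observed counts differ from expected distribution
df = k - 1 = 3
χ² = Σ(O - E)²/E
   = (28 - 25.0)²/25.0 + (17 - 17.3)²/17.3 + (3 - 6.5)²/6.5 + (46 - 45.2)²/45.2
   = 0.360 + 0.005 + 1.885 + 0.014
   = 2.26
p-value = 0.5195

Since p-value > α = 0.05, we fail to reject H₀.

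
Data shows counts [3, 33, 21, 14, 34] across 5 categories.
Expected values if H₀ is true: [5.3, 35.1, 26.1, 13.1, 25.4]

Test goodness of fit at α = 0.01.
Chi-square goodness of fit test:
H₀: observed counts match expected distribution
H₁: observed counts differ from expected distribution
df = k - 1 = 4
χ² = Σ(O - E)²/E
   = (3 - 5.3)²/5.3 + (33 - 35.1)²/35.1 + (21 - 26.1)²/26.1 + (14 - 13.1)²/13.1 + (34 - 25.4)²/25.4
   = 0.998 + 0.126 + 0.997 + 0.062 + 2.912
   = 5.09
p-value = 0.2778

Since p-value > α = 0.01, we fail to reject H₀.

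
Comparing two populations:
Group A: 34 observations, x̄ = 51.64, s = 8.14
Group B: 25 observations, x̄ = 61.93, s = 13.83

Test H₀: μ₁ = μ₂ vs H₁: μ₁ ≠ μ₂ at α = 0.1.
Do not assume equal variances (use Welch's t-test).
Welch's two-sample t-test:
H₀: μ₁ = μ₂
H₁: μ₁ ≠ μ₂
s₁²/n₁ = 8.14²/34 = 1.9488,  s₂²/n₂ = 13.83²/25 = 7.6508
SE = √(s₁²/n₁ + s₂²/n₂) = √(1.9488 + 7.6508) = 3.0983
df (Welch-Satterthwaite) = (s₁²/n₁ + s₂²/n₂)² / [(s₁²/n₁)²/(n₁-1) + (s₂²/n₂)²/(n₂-1)] ≈ 36.08
t = (x̄₁ - x̄₂) / SE = (51.64 - 61.93) / 3.0983 = -10.29 / 3.0983 = -3.321
p-value = 0.0021

Since p-value < α = 0.1, we reject H₀.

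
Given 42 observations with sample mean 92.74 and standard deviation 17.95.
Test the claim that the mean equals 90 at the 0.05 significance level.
One-sample t-test:
H₀: μ = 90
H₁: μ ≠ 90
df = n - 1 = 41
t = (x̄ - μ₀) / (s/√n) = (92.74 - 90) / (17.95/√42) = 0.989
p-value = 0.3283

Since p-value > α = 0.05, we fail to reject H₀.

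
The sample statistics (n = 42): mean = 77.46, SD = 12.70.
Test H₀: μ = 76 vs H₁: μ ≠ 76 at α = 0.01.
One-sample t-test:
H₀: μ = 76
H₁: μ ≠ 76
df = n - 1 = 41
t = (x̄ - μ₀) / (s/√n) = (77.46 - 76) / (12.70/√42) = 0.745
p-value = 0.4605

Since p-value > α = 0.01, we fail to reject H₀.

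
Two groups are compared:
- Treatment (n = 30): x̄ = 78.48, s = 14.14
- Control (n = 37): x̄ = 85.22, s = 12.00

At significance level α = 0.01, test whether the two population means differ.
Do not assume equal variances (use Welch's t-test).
Welch's two-sample t-test:
H₀: μ₁ = μ₂
H₁: μ₁ ≠ μ₂
s₁²/n₁ = 14.14²/30 = 6.6647,  s₂²/n₂ = 12.00²/37 = 3.8919
SE = √(s₁²/n₁ + s₂²/n₂) = √(6.6647 + 3.8919) = 3.2491
df (Welch-Satterthwaite) = (s₁²/n₁ + s₂²/n₂)² / [(s₁²/n₁)²/(n₁-1) + (s₂²/n₂)²/(n₂-1)] ≈ 57.08
t = (x̄₁ - x̄₂) / SE = (78.48 - 85.22) / 3.2491 = -6.74 / 3.2491 = -2.074
p-value = 0.0426

Since p-value > α = 0.01, we fail to reject H₀.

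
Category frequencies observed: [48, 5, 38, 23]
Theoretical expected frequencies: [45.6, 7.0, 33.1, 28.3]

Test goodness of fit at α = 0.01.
Chi-square goodness of fit test:
H₀: observed counts match expected distribution
H₁: observed counts differ from expected distribution
df = k - 1 = 3
χ² = Σ(O - E)²/E
   = (48 - 45.6)²/45.6 + (5 - 7.0)²/7.0 + (38 - 33.1)²/33.1 + (23 - 28.3)²/28.3
   = 0.126 + 0.571 + 0.725 + 0.993
   = 2.42
p-value = 0.4907

Since p-value > α = 0.01, we fail to reject H₀.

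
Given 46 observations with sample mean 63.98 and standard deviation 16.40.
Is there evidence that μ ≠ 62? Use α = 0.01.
One-sample t-test:
H₀: μ = 62
H₁: μ ≠ 62
df = n - 1 = 45
t = (x̄ - μ₀) / (s/√n) = (63.98 - 62) / (16.40/√46) = 0.819
p-value = 0.4172

Since p-value > α = 0.01, we fail to reject H₀.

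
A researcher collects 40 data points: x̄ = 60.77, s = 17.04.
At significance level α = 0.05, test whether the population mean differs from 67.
One-sample t-test:
H₀: μ = 67
H₁: μ ≠ 67
df = n - 1 = 39
t = (x̄ - μ₀) / (s/√n) = (60.77 - 67) / (17.04/√40) = -2.312
p-value = 0.0261

Since p-value < α = 0.05, we reject H₀.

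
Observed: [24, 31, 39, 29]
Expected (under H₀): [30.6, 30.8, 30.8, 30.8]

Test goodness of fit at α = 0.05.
Chi-square goodness of fit test:
H₀: observed counts match expected distribution
H₁: observed counts differ from expected distribution
df = k - 1 = 3
χ² = Σ(O - E)²/E
   = (24 - 30.6)²/30.6 + (31 - 30.8)²/30.8 + (39 - 30.8)²/30.8 + (29 - 30.8)²/30.8
   = 1.424 + 0.001 + 2.183 + 0.105
   = 3.71
p-value = 0.2942

Since p-value > α = 0.05, we fail to reject H₀.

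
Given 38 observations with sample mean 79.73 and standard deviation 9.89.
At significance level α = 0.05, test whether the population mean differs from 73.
One-sample t-test:
H₀: μ = 73
H₁: μ ≠ 73
df = n - 1 = 37
t = (x̄ - μ₀) / (s/√n) = (79.73 - 73) / (9.89/√38) = 4.195
p-value = 0.0002

Since p-value < α = 0.05, we reject H₀.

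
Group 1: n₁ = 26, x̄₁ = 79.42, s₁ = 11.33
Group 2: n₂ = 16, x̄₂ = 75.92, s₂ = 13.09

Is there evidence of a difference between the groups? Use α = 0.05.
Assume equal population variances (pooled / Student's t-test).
Student's two-sample t-test (equal variances):
H₀: μ₁ = μ₂
H₁: μ₁ ≠ μ₂
df = n₁ + n₂ - 2 = 40
Pooled variance s_p² = [(n₁-1)s₁² + (n₂-1)s₂²] / (n₁ + n₂ - 2) = [(25)(11.33²) + (15)(13.09²)] / 40 = 144.4861
SE = √(s_p²(1/n₁ + 1/n₂)) = √(144.4861 × (1/26 + 1/16)) = 3.8194
t = (x̄₁ - x̄₂) / SE = (79.42 - 75.92) / 3.8194 = 3.50 / 3.8194 = 0.916
p-value = 0.3650

Since p-value > α = 0.05, we fail to reject H₀.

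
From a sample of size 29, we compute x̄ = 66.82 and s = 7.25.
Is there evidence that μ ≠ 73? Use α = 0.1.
One-sample t-test:
H₀: μ = 73
H₁: μ ≠ 73
df = n - 1 = 28
t = (x̄ - μ₀) / (s/√n) = (66.82 - 73) / (7.25/√29) = -4.590
p-value = 0.0001

Since p-value < α = 0.1, we reject H₀.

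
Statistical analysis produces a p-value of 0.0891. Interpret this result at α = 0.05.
Since p = 0.0891 > α = 0.05, fail to reject H₀.
There is insufficient evidence to reject the null hypothesis; the result is not statistically significant at the 0.05 level.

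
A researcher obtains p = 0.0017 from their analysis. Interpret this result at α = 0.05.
Since p = 0.0017 < α = 0.05, reject H₀.
There is sufficient evidence to reject the null hypothesis; the result is statistically significant at the 0.05 level.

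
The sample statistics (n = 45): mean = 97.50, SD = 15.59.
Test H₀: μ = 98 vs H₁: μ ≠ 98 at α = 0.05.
One-sample t-test:
H₀: μ = 98
H₁: μ ≠ 98
df = n - 1 = 44
t = (x̄ - μ₀) / (s/√n) = (97.50 - 98) / (15.59/√45) = -0.215
p-value = 0.8306

Since p-value > α = 0.05, we fail to reject H₀.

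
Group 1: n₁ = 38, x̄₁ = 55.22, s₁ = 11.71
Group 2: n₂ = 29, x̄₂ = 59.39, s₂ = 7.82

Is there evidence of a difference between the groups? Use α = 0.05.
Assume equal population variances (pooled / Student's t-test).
Student's two-sample t-test (equal variances):
H₀: μ₁ = μ₂
H₁: μ₁ ≠ μ₂
df = n₁ + n₂ - 2 = 65
Pooled variance s_p² = [(n₁-1)s₁² + (n₂-1)s₂²] / (n₁ + n₂ - 2) = [(37)(11.71²) + (28)(7.82²)] / 65 = 104.3978
SE = √(s_p²(1/n₁ + 1/n₂)) = √(104.3978 × (1/38 + 1/29)) = 2.5194
t = (x̄₁ - x̄₂) / SE = (55.22 - 59.39) / 2.5194 = -4.17 / 2.5194 = -1.655
p-value = 0.1027

Since p-value > α = 0.05, we fail to reject H₀.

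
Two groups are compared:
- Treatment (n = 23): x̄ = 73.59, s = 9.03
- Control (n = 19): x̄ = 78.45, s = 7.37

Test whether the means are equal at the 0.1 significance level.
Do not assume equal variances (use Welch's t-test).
Welch's two-sample t-test:
H₀: μ₁ = μ₂
H₁: μ₁ ≠ μ₂
s₁²/n₁ = 9.03²/23 = 3.5453,  s₂²/n₂ = 7.37²/19 = 2.8588
SE = √(s₁²/n₁ + s₂²/n₂) = √(3.5453 + 2.8588) = 2.5306
df (Welch-Satterthwaite) = (s₁²/n₁ + s₂²/n₂)² / [(s₁²/n₁)²/(n₁-1) + (s₂²/n₂)²/(n₂-1)] ≈ 40.00
t = (x̄₁ - x̄₂) / SE = (73.59 - 78.45) / 2.5306 = -4.86 / 2.5306 = -1.920
p-value = 0.0619

Since p-value < α = 0.1, we reject H₀.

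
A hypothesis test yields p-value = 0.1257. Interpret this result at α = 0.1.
Since p = 0.1257 > α = 0.1, fail to reject H₀.
There is insufficient evidence to reject the null hypothesis; the result is not statistically significant at the 0.1 level.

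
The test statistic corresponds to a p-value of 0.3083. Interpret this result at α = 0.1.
Since p = 0.3083 > α = 0.1, fail to reject H₀.
There is insufficient evidence to reject the null hypothesis; the result is not statistically significant at the 0.1 level.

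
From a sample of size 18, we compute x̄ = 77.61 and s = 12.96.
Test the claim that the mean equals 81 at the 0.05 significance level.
One-sample t-test:
H₀: μ = 81
H₁: μ ≠ 81
df = n - 1 = 17
t = (x̄ - μ₀) / (s/√n) = (77.61 - 81) / (12.96/√18) = -1.110
p-value = 0.2826

Since p-value > α = 0.05, we fail to reject H₀.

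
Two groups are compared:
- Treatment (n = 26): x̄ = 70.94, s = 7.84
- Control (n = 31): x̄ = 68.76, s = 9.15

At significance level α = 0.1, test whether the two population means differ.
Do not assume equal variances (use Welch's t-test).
Welch's two-sample t-test:
H₀: μ₁ = μ₂
H₁: μ₁ ≠ μ₂
s₁²/n₁ = 7.84²/26 = 2.3641,  s₂²/n₂ = 9.15²/31 = 2.7007
SE = √(s₁²/n₁ + s₂²/n₂) = √(2.3641 + 2.7007) = 2.2505
df (Welch-Satterthwaite) = (s₁²/n₁ + s₂²/n₂)² / [(s₁²/n₁)²/(n₁-1) + (s₂²/n₂)²/(n₂-1)] ≈ 54.97
t = (x̄₁ - x̄₂) / SE = (70.94 - 68.76) / 2.2505 = 2.18 / 2.2505 = 0.969
p-value = 0.3370

Since p-value > α = 0.1, we fail to reject H₀.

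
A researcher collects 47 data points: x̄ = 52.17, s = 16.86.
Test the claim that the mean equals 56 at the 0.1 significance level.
One-sample t-test:
H₀: μ = 56
H₁: μ ≠ 56
df = n - 1 = 46
t = (x̄ - μ₀) / (s/√n) = (52.17 - 56) / (16.86/√47) = -1.557
p-value = 0.1262

Since p-value > α = 0.1, we fail to reject H₀.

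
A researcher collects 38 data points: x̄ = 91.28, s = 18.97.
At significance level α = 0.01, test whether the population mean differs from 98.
One-sample t-test:
H₀: μ = 98
H₁: μ ≠ 98
df = n - 1 = 37
t = (x̄ - μ₀) / (s/√n) = (91.28 - 98) / (18.97/√38) = -2.184
p-value = 0.0354

Since p-value > α = 0.01, we fail to reject H₀.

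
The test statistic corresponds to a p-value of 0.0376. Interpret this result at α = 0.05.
Since p = 0.0376 < α = 0.05, reject H₀.
There is sufficient evidence to reject the null hypothesis; the result is statistically significant at the 0.05 level.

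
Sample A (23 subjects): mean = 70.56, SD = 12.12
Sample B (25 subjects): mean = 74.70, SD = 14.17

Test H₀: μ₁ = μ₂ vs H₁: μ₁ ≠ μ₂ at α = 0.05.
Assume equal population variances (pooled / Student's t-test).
Student's two-sample t-test (equal variances):
H₀: μ₁ = μ₂
H₁: μ₁ ≠ μ₂
df = n₁ + n₂ - 2 = 46
Pooled variance s_p² = [(n₁-1)s₁² + (n₂-1)s₂²] / (n₁ + n₂ - 2) = [(22)(12.12²) + (24)(14.17²)] / 46 = 175.0133
SE = √(s_p²(1/n₁ + 1/n₂)) = √(175.0133 × (1/23 + 1/25)) = 3.8223
t = (x̄₁ - x̄₂) / SE = (70.56 - 74.70) / 3.8223 = -4.14 / 3.8223 = -1.083
p-value = 0.2844

Since p-value > α = 0.05, we fail to reject H₀.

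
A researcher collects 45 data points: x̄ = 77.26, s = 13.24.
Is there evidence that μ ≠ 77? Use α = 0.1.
One-sample t-test:
H₀: μ = 77
H₁: μ ≠ 77
df = n - 1 = 44
t = (x̄ - μ₀) / (s/√n) = (77.26 - 77) / (13.24/√45) = 0.132
p-value = 0.8958

Since p-value > α = 0.1, we fail to reject H₀.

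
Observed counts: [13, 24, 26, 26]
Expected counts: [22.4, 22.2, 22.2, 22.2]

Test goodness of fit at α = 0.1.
Chi-square goodness of fit test:
H₀: observed counts match expected distribution
H₁: observed counts differ from expected distribution
df = k - 1 = 3
χ² = Σ(O - E)²/E
   = (13 - 22.4)²/22.4 + (24 - 22.2)²/22.2 + (26 - 22.2)²/22.2 + (26 - 22.2)²/22.2
   = 3.945 + 0.146 + 0.650 + 0.650
   = 5.39
p-value = 0.1453

Since p-value > α = 0.1, we fail to reject H₀.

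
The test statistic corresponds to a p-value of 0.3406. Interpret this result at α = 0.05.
Since p = 0.3406 > α = 0.05, fail to reject H₀.
There is insufficient evidence to reject the null hypothesis; the result is not statistically significant at the 0.05 level.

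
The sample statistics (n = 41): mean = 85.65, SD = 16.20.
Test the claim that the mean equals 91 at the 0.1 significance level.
One-sample t-test:
H₀: μ = 91
H₁: μ ≠ 91
df = n - 1 = 40
t = (x̄ - μ₀) / (s/√n) = (85.65 - 91) / (16.20/√41) = -2.115
p-value = 0.0407

Since p-value < α = 0.1, we reject H₀.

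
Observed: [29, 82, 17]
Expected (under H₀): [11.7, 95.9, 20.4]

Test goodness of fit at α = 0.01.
Chi-square goodness of fit test:
H₀: observed counts match expected distribution
H₁: observed counts differ from expected distribution
df = k - 1 = 2
χ² = Σ(O - E)²/E
   = (29 - 11.7)²/11.7 + (82 - 95.9)²/95.9 + (17 - 20.4)²/20.4
   = 25.580 + 2.015 + 0.567
   = 28.16
p-value < 0.0001

Since p-value < α = 0.01, we reject H₀.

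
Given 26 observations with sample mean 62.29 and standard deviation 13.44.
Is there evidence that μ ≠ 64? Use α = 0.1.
One-sample t-test:
H₀: μ = 64
H₁: μ ≠ 64
df = n - 1 = 25
t = (x̄ - μ₀) / (s/√n) = (62.29 - 64) / (13.44/√26) = -0.649
p-value = 0.5224

Since p-value > α = 0.1, we fail to reject H₀.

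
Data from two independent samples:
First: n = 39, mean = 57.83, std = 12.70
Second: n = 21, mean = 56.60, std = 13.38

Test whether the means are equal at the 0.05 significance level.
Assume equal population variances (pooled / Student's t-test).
Student's two-sample t-test (equal variances):
H₀: μ₁ = μ₂
H₁: μ₁ ≠ μ₂
df = n₁ + n₂ - 2 = 58
Pooled variance s_p² = [(n₁-1)s₁² + (n₂-1)s₂²] / (n₁ + n₂ - 2) = [(38)(12.70²) + (20)(13.38²)] / 58 = 167.4053
SE = √(s_p²(1/n₁ + 1/n₂)) = √(167.4053 × (1/39 + 1/21)) = 3.5020
t = (x̄₁ - x̄₂) / SE = (57.83 - 56.60) / 3.5020 = 1.23 / 3.5020 = 0.351
p-value = 0.7267

Since p-value > α = 0.05, we fail to reject H₀.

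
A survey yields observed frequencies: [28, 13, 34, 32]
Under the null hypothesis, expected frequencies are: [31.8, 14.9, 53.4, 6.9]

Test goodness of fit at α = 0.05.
Chi-square goodness of fit test:
H₀: observed counts match expected distribution
H₁: observed counts differ from expected distribution
df = k - 1 = 3
χ² = Σ(O - E)²/E
   = (28 - 31.8)²/31.8 + (13 - 14.9)²/14.9 + (34 - 53.4)²/53.4 + (32 - 6.9)²/6.9
   = 0.454 + 0.242 + 7.048 + 91.306
   = 99.05
p-value < 0.0001

Since p-value < α = 0.05, we reject H₀.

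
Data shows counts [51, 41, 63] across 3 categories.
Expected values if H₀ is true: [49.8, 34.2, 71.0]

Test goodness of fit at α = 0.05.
Chi-square goodness of fit test:
H₀: observed counts match expected distribution
H₁: observed counts differ from expected distribution
df = k - 1 = 2
χ² = Σ(O - E)²/E
   = (51 - 49.8)²/49.8 + (41 - 34.2)²/34.2 + (63 - 71.0)²/71.0
   = 0.029 + 1.352 + 0.901
   = 2.28
p-value = 0.3194

Since p-value > α = 0.05, we fail to reject H₀.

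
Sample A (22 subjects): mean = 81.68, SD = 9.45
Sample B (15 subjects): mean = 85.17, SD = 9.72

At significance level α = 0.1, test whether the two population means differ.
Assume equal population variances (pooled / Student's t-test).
Student's two-sample t-test (equal variances):
H₀: μ₁ = μ₂
H₁: μ₁ ≠ μ₂
df = n₁ + n₂ - 2 = 35
Pooled variance s_p² = [(n₁-1)s₁² + (n₂-1)s₂²] / (n₁ + n₂ - 2) = [(21)(9.45²) + (14)(9.72²)] / 35 = 91.3729
SE = √(s_p²(1/n₁ + 1/n₂)) = √(91.3729 × (1/22 + 1/15)) = 3.2008
t = (x̄₁ - x̄₂) / SE = (81.68 - 85.17) / 3.2008 = -3.49 / 3.2008 = -1.090
p-value = 0.2830

Since p-value > α = 0.1, we fail to reject H₀.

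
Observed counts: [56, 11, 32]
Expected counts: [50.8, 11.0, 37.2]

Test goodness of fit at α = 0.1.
Chi-square goodness of fit test:
H₀: observed counts match expected distribution
H₁: observed counts differ from expected distribution
df = k - 1 = 2
χ² = Σ(O - E)²/E
   = (56 - 50.8)²/50.8 + (11 - 11.0)²/11.0 + (32 - 37.2)²/37.2
   = 0.532 + 0.000 + 0.727
   = 1.26
p-value = 0.5328

Since p-value > α = 0.1, we fail to reject H₀.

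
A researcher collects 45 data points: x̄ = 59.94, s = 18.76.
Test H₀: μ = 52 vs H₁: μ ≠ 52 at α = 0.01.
One-sample t-test:
H₀: μ = 52
H₁: μ ≠ 52
df = n - 1 = 44
t = (x̄ - μ₀) / (s/√n) = (59.94 - 52) / (18.76/√45) = 2.839
p-value = 0.0068

Since p-value < α = 0.01, we reject H₀.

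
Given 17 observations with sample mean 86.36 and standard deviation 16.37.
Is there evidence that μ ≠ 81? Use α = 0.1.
One-sample t-test:
H₀: μ = 81
H₁: μ ≠ 81
df = n - 1 = 16
t = (x̄ - μ₀) / (s/√n) = (86.36 - 81) / (16.37/√17) = 1.350
p-value = 0.1958

Since p-value > α = 0.1, we fail to reject H₀.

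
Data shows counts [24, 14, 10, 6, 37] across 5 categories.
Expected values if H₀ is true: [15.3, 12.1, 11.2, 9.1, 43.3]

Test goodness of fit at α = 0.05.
Chi-square goodness of fit test:
H₀: observed counts match expected distribution
H₁: observed counts differ from expected distribution
df = k - 1 = 4
χ² = Σ(O - E)²/E
   = (24 - 15.3)²/15.3 + (14 - 12.1)²/12.1 + (10 - 11.2)²/11.2 + (6 - 9.1)²/9.1 + (37 - 43.3)²/43.3
   = 4.947 + 0.298 + 0.129 + 1.056 + 0.917
   = 7.35
p-value = 0.1187

Since p-value > α = 0.05, we fail to reject H₀.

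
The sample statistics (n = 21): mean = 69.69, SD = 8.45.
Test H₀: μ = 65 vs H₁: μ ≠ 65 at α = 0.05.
One-sample t-test:
H₀: μ = 65
H₁: μ ≠ 65
df = n - 1 = 20
t = (x̄ - μ₀) / (s/√n) = (69.69 - 65) / (8.45/√21) = 2.543
p-value = 0.0193

Since p-value < α = 0.05, we reject H₀.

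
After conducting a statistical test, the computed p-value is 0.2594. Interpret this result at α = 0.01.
Since p = 0.2594 > α = 0.01, fail to reject H₀.
There is insufficient evidence to reject the null hypothesis; the result is not statistically significant at the 0.01 level.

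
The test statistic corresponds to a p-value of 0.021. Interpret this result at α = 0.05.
Since p = 0.021 < α = 0.05, reject H₀.
There is sufficient evidence to reject the null hypothesis; the result is statistically significant at the 0.05 level.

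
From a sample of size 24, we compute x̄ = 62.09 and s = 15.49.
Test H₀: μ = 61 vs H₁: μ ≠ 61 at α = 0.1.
One-sample t-test:
H₀: μ = 61
H₁: μ ≠ 61
df = n - 1 = 23
t = (x̄ - μ₀) / (s/√n) = (62.09 - 61) / (15.49/√24) = 0.345
p-value = 0.7334

Since p-value > α = 0.1, we fail to reject H₀.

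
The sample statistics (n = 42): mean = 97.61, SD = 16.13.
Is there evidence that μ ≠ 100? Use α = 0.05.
One-sample t-test:
H₀: μ = 100
H₁: μ ≠ 100
df = n - 1 = 41
t = (x̄ - μ₀) / (s/√n) = (97.61 - 100) / (16.13/√42) = -0.960
p-value = 0.3426

Since p-value > α = 0.05, we fail to reject H₀.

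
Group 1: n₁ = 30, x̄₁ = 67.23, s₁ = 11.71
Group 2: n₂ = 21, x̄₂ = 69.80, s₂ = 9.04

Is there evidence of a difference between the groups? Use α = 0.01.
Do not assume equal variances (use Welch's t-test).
Welch's two-sample t-test:
H₀: μ₁ = μ₂
H₁: μ₁ ≠ μ₂
s₁²/n₁ = 11.71²/30 = 4.5708,  s₂²/n₂ = 9.04²/21 = 3.8915
SE = √(s₁²/n₁ + s₂²/n₂) = √(4.5708 + 3.8915) = 2.9090
df (Welch-Satterthwaite) = (s₁²/n₁ + s₂²/n₂)² / [(s₁²/n₁)²/(n₁-1) + (s₂²/n₂)²/(n₂-1)] ≈ 48.46
t = (x̄₁ - x̄₂) / SE = (67.23 - 69.80) / 2.9090 = -2.57 / 2.9090 = -0.883
p-value = 0.3813

Since p-value > α = 0.01, we fail to reject H₀.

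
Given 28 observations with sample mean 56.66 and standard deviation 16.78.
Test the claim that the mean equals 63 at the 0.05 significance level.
One-sample t-test:
H₀: μ = 63
H₁: μ ≠ 63
df = n - 1 = 27
t = (x̄ - μ₀) / (s/√n) = (56.66 - 63) / (16.78/√28) = -1.999
p-value = 0.0557

Since p-value > α = 0.05, we fail to reject H₀.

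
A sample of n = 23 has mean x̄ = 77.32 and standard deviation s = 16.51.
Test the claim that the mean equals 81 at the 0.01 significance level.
One-sample t-test:
H₀: μ = 81
H₁: μ ≠ 81
df = n - 1 = 22
t = (x̄ - μ₀) / (s/√n) = (77.32 - 81) / (16.51/√23) = -1.069
p-value = 0.2967

Since p-value > α = 0.01, we fail to reject H₀.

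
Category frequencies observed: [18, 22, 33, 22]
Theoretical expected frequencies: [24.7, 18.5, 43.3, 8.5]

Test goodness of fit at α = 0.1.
Chi-square goodness of fit test:
H₀: observed counts match expected distribution
H₁: observed counts differ from expected distribution
df = k - 1 = 3
χ² = Σ(O - E)²/E
   = (18 - 24.7)²/24.7 + (22 - 18.5)²/18.5 + (33 - 43.3)²/43.3 + (22 - 8.5)²/8.5
   = 1.817 + 0.662 + 2.450 + 21.441
   = 26.37
p-value < 0.0001

Since p-value < α = 0.1, we reject H₀.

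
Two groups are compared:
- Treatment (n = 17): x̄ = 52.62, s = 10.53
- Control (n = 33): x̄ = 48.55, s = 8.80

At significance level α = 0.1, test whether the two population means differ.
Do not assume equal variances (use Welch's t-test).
Welch's two-sample t-test:
H₀: μ₁ = μ₂
H₁: μ₁ ≠ μ₂
s₁²/n₁ = 10.53²/17 = 6.5224,  s₂²/n₂ = 8.80²/33 = 2.3467
SE = √(s₁²/n₁ + s₂²/n₂) = √(6.5224 + 2.3467) = 2.9781
df (Welch-Satterthwaite) = (s₁²/n₁ + s₂²/n₂)² / [(s₁²/n₁)²/(n₁-1) + (s₂²/n₂)²/(n₂-1)] ≈ 27.79
t = (x̄₁ - x̄₂) / SE = (52.62 - 48.55) / 2.9781 = 4.07 / 2.9781 = 1.367
p-value = 0.1827

Since p-value > α = 0.1, we fail to reject H₀.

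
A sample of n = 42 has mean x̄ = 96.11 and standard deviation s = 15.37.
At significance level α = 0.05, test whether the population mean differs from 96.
One-sample t-test:
H₀: μ = 96
H₁: μ ≠ 96
df = n - 1 = 41
t = (x̄ - μ₀) / (s/√n) = (96.11 - 96) / (15.37/√42) = 0.046
p-value = 0.9632

Since p-value > α = 0.05, we fail to reject H₀.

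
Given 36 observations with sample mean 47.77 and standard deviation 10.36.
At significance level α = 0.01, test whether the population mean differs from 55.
One-sample t-test:
H₀: μ = 55
H₁: μ ≠ 55
df = n - 1 = 35
t = (x̄ - μ₀) / (s/√n) = (47.77 - 55) / (10.36/√36) = -4.187
p-value = 0.0002

Since p-value < α = 0.01, we reject H₀.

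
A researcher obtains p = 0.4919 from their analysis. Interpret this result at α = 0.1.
Since p = 0.4919 > α = 0.1, fail to reject H₀.
There is insufficient evidence to reject the null hypothesis; the result is not statistically significant at the 0.1 level.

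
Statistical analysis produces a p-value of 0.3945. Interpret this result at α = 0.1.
Since p = 0.3945 > α = 0.1, fail to reject H₀.
There is insufficient evidence to reject the null hypothesis; the result is not statistically significant at the 0.1 level.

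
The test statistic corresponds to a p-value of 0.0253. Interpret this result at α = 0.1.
Since p = 0.0253 < α = 0.1, reject H₀.
There is sufficient evidence to reject the null hypothesis; the result is statistically significant at the 0.1 level.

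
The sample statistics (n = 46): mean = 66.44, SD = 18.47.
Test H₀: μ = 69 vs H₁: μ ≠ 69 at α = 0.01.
One-sample t-test:
H₀: μ = 69
H₁: μ ≠ 69
df = n - 1 = 45
t = (x̄ - μ₀) / (s/√n) = (66.44 - 69) / (18.47/√46) = -0.940
p-value = 0.3522

Since p-value > α = 0.01, we fail to reject H₀.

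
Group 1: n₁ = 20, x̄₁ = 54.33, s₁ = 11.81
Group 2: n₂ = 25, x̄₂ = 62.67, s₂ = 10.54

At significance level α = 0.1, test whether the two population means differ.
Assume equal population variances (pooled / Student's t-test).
Student's two-sample t-test (equal variances):
H₀: μ₁ = μ₂
H₁: μ₁ ≠ μ₂
df = n₁ + n₂ - 2 = 43
Pooled variance s_p² = [(n₁-1)s₁² + (n₂-1)s₂²] / (n₁ + n₂ - 2) = [(19)(11.81²) + (24)(10.54²)] / 43 = 123.6336
SE = √(s_p²(1/n₁ + 1/n₂)) = √(123.6336 × (1/20 + 1/25)) = 3.3357
t = (x̄₁ - x̄₂) / SE = (54.33 - 62.67) / 3.3357 = -8.34 / 3.3357 = -2.500
p-value = 0.0163

Since p-value < α = 0.1, we reject H₀.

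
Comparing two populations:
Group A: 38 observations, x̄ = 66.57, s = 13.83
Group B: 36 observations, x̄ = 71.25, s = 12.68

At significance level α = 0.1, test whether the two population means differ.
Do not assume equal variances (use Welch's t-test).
Welch's two-sample t-test:
H₀: μ₁ = μ₂
H₁: μ₁ ≠ μ₂
s₁²/n₁ = 13.83²/38 = 5.0334,  s₂²/n₂ = 12.68²/36 = 4.4662
SE = √(s₁²/n₁ + s₂²/n₂) = √(5.0334 + 4.4662) = 3.0821
df (Welch-Satterthwaite) = (s₁²/n₁ + s₂²/n₂)² / [(s₁²/n₁)²/(n₁-1) + (s₂²/n₂)²/(n₂-1)] ≈ 71.93
t = (x̄₁ - x̄₂) / SE = (66.57 - 71.25) / 3.0821 = -4.68 / 3.0821 = -1.518
p-value = 0.1333

Since p-value > α = 0.1, we fail to reject H₀.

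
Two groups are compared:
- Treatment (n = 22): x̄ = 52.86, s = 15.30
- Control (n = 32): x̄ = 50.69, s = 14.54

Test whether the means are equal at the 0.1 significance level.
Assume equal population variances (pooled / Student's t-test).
Student's two-sample t-test (equal variances):
H₀: μ₁ = μ₂
H₁: μ₁ ≠ μ₂
df = n₁ + n₂ - 2 = 52
Pooled variance s_p² = [(n₁-1)s₁² + (n₂-1)s₂²] / (n₁ + n₂ - 2) = [(21)(15.30²) + (31)(14.54²)] / 52 = 220.5702
SE = √(s_p²(1/n₁ + 1/n₂)) = √(220.5702 × (1/22 + 1/32)) = 4.1132
t = (x̄₁ - x̄₂) / SE = (52.86 - 50.69) / 4.1132 = 2.17 / 4.1132 = 0.528
p-value = 0.6000

Since p-value > α = 0.1, we fail to reject H₀.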